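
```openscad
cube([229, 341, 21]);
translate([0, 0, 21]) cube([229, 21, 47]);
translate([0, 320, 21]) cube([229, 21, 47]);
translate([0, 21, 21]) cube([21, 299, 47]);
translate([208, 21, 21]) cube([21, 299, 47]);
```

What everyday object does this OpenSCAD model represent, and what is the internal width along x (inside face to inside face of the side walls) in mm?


An open box. The internal width is 187 mm.

A 229×341 base slab with four walls standing on it — an open box. The base is 229 mm wide and the walls are 21 mm thick, so the internal width is 229 − 2 × 21 = 187 mm.


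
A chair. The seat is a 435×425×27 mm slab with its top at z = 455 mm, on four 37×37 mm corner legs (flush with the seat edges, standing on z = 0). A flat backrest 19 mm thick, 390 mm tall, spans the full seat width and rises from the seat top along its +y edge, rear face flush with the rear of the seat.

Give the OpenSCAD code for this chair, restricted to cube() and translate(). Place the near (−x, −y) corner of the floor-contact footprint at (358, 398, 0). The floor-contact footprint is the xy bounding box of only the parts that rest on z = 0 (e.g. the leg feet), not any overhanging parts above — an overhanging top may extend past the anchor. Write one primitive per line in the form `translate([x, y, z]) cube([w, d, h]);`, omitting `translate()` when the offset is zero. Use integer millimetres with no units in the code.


translate([358, 398, 428]) cube([435, 425, 27]);
translate([358, 398, 0]) cube([37, 37, 428]);
translate([756, 398, 0]) cube([37, 37, 428]);
translate([358, 786, 0]) cube([37, 37, 428]);
translate([756, 786, 0]) cube([37, 37, 428]);
translate([358, 804, 455]) cube([435, 19, 390]);


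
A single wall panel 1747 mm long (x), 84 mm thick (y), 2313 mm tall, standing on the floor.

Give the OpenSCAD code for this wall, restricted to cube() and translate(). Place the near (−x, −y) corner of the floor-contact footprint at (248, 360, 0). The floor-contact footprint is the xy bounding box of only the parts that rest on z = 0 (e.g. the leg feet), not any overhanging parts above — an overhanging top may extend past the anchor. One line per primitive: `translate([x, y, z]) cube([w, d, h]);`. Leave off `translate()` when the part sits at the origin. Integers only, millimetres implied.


translate([248, 360, 0]) cube([1747, 84, 2313]);


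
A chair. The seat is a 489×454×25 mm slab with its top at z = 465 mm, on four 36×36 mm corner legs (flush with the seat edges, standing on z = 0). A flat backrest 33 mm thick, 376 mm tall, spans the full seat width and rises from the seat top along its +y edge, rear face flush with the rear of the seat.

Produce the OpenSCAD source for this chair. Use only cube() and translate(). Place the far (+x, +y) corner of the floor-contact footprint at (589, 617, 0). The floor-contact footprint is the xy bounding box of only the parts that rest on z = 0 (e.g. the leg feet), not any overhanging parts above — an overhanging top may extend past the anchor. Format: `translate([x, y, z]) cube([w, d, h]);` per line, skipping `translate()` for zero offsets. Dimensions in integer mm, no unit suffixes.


translate([100, 163, 440]) cube([489, 454, 25]);
translate([100, 163, 0]) cube([36, 36, 440]);
translate([553, 163, 0]) cube([36, 36, 440]);
translate([100, 581, 0]) cube([36, 36, 440]);
translate([553, 581, 0]) cube([36, 36, 440]);
translate([100, 584, 465]) cube([489, 33, 376]);


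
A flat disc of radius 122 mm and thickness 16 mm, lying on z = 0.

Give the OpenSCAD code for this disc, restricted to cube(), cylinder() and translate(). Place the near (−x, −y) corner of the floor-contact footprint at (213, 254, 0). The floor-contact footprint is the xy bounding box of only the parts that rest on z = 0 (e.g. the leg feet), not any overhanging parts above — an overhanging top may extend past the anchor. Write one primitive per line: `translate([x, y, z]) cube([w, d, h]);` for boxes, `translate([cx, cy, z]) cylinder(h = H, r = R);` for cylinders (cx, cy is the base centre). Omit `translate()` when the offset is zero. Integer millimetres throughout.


translate([335, 376, 0]) cylinder(h = 16, r = 122);


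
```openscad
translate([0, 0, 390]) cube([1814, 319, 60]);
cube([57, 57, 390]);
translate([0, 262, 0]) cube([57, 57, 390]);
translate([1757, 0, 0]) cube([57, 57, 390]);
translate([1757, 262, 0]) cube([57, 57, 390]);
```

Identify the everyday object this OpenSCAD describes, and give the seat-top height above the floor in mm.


A bench. The seat-top height is 450 mm.

A long slab on four corner posts — a bench. The slab sits at z = 390 with thickness 60, so the top is 390 + 60 = 450 mm.


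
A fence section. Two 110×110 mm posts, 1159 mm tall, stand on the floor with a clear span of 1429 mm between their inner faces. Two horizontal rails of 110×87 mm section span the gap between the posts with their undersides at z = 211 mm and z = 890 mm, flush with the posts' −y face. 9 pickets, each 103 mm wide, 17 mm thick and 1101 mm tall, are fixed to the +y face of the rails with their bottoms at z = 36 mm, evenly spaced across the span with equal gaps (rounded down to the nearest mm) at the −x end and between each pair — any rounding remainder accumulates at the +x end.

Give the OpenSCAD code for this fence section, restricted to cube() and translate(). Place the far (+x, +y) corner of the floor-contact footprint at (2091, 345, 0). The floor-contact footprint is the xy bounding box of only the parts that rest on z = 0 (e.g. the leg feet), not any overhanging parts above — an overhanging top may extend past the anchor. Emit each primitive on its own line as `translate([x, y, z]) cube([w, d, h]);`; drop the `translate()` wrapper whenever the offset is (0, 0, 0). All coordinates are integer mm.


translate([442, 235, 0]) cube([110, 110, 1159]);
translate([1981, 235, 0]) cube([110, 110, 1159]);
translate([552, 235, 211]) cube([1429, 110, 87]);
translate([552, 235, 890]) cube([1429, 110, 87]);
translate([602, 345, 36]) cube([103, 17, 1101]);
translate([755, 345, 36]) cube([103, 17, 1101]);
translate([908, 345, 36]) cube([103, 17, 1101]);
translate([1061, 345, 36]) cube([103, 17, 1101]);
translate([1214, 345, 36]) cube([103, 17, 1101]);
translate([1367, 345, 36]) cube([103, 17, 1101]);
translate([1520, 345, 36]) cube([103, 17, 1101]);
translate([1673, 345, 36]) cube([103, 17, 1101]);
translate([1826, 345, 36]) cube([103, 17, 1101]);


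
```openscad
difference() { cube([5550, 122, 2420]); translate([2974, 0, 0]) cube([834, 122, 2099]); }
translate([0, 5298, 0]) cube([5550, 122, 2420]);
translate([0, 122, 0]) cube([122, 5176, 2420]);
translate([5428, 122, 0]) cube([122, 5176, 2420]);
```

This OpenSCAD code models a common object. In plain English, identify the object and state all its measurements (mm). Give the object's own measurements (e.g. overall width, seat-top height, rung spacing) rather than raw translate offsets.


A single room: four walls, each 2420 mm tall and 122 mm thick, enclosing an outside footprint 5550×5420 mm (x × y), no floor or roof. The front and back walls (−y and +y sides) run the full x-width; the side walls fit between their inner faces. A door opening 834 mm wide and 2099 mm tall is cut through the front wall from the floor up, its −x edge 2974 mm from the wall's −x end.


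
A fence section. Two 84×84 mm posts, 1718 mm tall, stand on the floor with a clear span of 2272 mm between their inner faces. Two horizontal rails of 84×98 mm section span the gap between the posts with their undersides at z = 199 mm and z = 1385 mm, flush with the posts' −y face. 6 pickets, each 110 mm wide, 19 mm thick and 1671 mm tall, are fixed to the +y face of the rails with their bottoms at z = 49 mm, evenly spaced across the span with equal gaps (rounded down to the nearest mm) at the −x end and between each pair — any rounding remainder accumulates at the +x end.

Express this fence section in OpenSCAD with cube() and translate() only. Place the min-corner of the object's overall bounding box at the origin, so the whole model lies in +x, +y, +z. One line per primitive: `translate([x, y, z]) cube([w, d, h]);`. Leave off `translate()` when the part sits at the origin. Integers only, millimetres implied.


cube([84, 84, 1718]);
translate([2356, 0, 0]) cube([84, 84, 1718]);
translate([84, 0, 199]) cube([2272, 84, 98]);
translate([84, 0, 1385]) cube([2272, 84, 98]);
translate([314, 84, 49]) cube([110, 19, 1671]);
translate([654, 84, 49]) cube([110, 19, 1671]);
translate([994, 84, 49]) cube([110, 19, 1671]);
translate([1334, 84, 49]) cube([110, 19, 1671]);
translate([1674, 84, 49]) cube([110, 19, 1671]);
translate([2014, 84, 49]) cube([110, 19, 1671]);


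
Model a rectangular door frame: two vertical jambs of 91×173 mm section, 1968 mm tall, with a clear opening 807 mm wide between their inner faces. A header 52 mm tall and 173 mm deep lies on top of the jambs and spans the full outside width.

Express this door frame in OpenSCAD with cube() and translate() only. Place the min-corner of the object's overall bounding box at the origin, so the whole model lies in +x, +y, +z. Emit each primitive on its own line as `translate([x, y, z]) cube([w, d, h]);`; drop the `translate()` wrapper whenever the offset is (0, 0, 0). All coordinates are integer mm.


cube([91, 173, 1968]);
translate([898, 0, 0]) cube([91, 173, 1968]);
translate([0, 0, 1968]) cube([989, 173, 52]);


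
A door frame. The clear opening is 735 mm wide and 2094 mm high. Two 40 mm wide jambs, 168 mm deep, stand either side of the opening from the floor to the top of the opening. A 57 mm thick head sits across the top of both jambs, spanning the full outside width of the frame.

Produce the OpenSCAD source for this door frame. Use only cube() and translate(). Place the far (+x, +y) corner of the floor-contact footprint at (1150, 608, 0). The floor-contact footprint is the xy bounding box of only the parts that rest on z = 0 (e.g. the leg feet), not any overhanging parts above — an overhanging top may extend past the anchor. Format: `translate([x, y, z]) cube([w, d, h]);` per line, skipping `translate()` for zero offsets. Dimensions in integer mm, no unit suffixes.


translate([335, 440, 0]) cube([40, 168, 2094]);
translate([1110, 440, 0]) cube([40, 168, 2094]);
translate([335, 440, 2094]) cube([815, 168, 57]);


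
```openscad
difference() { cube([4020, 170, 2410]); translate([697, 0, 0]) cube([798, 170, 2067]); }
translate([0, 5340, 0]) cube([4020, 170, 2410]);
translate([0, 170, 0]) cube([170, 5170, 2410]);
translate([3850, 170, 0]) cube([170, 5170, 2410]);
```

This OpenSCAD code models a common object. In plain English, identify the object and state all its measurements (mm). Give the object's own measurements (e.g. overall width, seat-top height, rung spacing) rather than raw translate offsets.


A single room: four walls, each 2410 mm tall and 170 mm thick, enclosing an outside footprint 4020×5510 mm (x × y), no floor or roof. The front and back walls (−y and +y sides) run the full x-width; the side walls fit between their inner faces. A door opening 798 mm wide and 2067 mm tall is cut through the front wall from the floor up, its −x edge 697 mm from the wall's −x end.


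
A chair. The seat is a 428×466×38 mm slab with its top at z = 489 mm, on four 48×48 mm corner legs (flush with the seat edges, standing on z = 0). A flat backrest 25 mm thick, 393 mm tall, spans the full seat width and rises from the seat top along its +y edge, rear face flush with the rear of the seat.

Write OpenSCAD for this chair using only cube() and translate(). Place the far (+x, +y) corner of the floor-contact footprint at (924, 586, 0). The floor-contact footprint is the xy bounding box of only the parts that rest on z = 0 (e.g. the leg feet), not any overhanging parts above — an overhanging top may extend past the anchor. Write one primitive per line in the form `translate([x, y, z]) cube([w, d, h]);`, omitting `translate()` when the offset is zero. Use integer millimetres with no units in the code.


// leg_h = 489 - 38 = 451
translate([496, 120, 451]) cube([428, 466, 38]);
translate([496, 120, 0]) cube([48, 48, 451]);
translate([876, 120, 0]) cube([48, 48, 451]);
translate([496, 538, 0]) cube([48, 48, 451]);
translate([876, 538, 0]) cube([48, 48, 451]);
translate([496, 561, 489]) cube([428, 25, 393]);


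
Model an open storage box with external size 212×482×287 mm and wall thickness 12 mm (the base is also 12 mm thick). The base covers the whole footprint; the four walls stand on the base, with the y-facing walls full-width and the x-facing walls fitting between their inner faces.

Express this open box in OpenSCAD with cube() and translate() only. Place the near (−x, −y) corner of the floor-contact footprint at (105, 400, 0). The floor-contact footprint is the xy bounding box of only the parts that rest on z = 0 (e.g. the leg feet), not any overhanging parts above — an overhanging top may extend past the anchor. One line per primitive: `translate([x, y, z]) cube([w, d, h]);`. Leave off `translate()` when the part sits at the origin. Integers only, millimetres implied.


translate([105, 400, 0]) cube([212, 482, 12]);
translate([105, 400, 12]) cube([212, 12, 275]);
translate([105, 870, 12]) cube([212, 12, 275]);
translate([105, 412, 12]) cube([12, 458, 275]);
translate([305, 412, 12]) cube([12, 458, 275]);


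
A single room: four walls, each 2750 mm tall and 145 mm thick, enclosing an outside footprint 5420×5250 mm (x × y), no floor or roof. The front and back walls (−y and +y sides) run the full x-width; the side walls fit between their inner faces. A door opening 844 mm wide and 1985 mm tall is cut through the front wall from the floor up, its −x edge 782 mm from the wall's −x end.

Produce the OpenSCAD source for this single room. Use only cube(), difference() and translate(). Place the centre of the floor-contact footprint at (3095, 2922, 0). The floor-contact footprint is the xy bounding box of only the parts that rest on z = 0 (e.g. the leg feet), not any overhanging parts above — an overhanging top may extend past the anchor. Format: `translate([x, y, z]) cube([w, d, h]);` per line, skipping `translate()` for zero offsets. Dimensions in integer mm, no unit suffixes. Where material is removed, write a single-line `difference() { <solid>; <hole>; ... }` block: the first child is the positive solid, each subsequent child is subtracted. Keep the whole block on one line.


difference() { translate([385, 297, 0]) cube([5420, 145, 2750]); translate([1167, 297, 0]) cube([844, 145, 1985]); }
translate([385, 5402, 0]) cube([5420, 145, 2750]);
translate([385, 442, 0]) cube([145, 4960, 2750]);
translate([5660, 442, 0]) cube([145, 4960, 2750]);


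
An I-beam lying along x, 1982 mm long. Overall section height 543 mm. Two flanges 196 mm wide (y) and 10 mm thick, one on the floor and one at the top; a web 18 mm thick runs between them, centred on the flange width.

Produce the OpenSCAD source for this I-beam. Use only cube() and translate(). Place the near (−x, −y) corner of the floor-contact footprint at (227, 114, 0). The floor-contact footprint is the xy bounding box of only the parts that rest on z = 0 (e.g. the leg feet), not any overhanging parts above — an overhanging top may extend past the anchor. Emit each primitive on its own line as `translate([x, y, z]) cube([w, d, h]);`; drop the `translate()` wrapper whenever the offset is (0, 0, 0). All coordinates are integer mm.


translate([227, 114, 0]) cube([1982, 196, 10]);
translate([227, 203, 10]) cube([1982, 18, 523]);
translate([227, 114, 533]) cube([1982, 196, 10]);


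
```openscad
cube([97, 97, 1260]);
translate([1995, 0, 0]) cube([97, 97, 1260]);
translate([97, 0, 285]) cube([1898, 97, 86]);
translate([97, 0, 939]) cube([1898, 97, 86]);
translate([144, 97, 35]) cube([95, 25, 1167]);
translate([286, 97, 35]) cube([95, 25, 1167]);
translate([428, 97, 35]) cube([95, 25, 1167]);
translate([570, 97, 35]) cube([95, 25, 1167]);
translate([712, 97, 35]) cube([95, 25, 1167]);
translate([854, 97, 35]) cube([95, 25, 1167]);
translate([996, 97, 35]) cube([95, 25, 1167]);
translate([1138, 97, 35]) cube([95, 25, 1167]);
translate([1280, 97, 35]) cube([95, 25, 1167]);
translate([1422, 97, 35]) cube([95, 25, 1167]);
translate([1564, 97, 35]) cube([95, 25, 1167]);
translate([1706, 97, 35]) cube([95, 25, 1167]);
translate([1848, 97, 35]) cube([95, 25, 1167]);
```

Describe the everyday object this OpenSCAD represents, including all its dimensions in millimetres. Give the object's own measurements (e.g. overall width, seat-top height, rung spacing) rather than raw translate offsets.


A fence section. Two 97×97 mm posts, 1260 mm tall, stand on the floor with a clear span of 1898 mm between their inner faces. Two horizontal rails of 97×86 mm section span the gap between the posts with their undersides at z = 285 mm and z = 939 mm, flush with the posts' −y face. 13 pickets, each 95 mm wide, 25 mm thick and 1167 mm tall, are fixed to the +y face of the rails with their bottoms at z = 35 mm, spaced across the span with a 47 mm gap after the −x post and between neighbouring pickets, with 52 mm left before the +x post.


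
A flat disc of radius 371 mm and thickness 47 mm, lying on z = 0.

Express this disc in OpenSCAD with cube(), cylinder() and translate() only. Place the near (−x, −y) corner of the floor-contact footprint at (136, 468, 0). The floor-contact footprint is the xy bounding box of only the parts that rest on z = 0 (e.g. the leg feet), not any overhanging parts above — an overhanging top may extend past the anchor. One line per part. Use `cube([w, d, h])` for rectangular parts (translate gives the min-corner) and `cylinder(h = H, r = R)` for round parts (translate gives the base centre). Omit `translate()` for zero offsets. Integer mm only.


translate([507, 839, 0]) cylinder(h = 47, r = 371);


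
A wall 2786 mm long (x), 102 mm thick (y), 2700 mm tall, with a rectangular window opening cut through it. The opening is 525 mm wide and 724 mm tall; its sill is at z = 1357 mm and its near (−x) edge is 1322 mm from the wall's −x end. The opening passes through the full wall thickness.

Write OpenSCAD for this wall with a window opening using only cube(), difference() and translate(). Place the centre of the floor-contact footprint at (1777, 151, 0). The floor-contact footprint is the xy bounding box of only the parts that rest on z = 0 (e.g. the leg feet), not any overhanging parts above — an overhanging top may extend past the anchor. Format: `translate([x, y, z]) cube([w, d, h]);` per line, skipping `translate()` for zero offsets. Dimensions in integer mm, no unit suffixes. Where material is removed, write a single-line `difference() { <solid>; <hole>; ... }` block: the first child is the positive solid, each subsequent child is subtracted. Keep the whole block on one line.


difference() { translate([384, 100, 0]) cube([2786, 102, 2700]); translate([1706, 100, 1357]) cube([525, 102, 724]); }


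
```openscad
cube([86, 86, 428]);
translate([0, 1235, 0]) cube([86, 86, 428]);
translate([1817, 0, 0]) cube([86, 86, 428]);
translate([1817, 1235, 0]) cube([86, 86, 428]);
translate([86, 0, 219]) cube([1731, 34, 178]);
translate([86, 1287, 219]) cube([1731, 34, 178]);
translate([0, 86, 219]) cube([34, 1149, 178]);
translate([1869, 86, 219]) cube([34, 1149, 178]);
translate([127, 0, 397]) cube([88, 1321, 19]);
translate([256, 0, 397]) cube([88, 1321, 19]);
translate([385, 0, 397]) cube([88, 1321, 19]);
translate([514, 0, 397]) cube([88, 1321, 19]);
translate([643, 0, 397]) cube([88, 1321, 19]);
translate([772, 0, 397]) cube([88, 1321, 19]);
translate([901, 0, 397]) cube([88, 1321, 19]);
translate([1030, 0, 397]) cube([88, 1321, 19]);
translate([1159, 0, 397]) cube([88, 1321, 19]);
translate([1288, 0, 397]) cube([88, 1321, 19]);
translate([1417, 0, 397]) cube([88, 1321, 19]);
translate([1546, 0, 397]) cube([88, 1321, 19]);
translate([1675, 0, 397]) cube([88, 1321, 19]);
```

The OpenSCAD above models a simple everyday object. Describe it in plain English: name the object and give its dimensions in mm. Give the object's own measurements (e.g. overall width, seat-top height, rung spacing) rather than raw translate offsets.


A bed frame 1903 mm long (x) by 1321 mm wide (y). Four 86×86 mm corner posts, 428 mm tall, at the corners of the footprint. Four rails of 34 mm thickness and 178 mm height run between adjacent posts with their undersides at z = 219 mm, their outer faces flush with the outside of the frame (the two x-running rails run between the posts' inner faces; the two y-running rails run between the posts' inner faces). 13 slats, each 88 mm wide (x) and 19 mm thick, lie across the top of the two x-running rails, running the full 1321 mm width of the frame in y; along x they sit between the end posts with a 41 mm gap after the −x posts and between neighbouring slats, leaving 54 mm before the +x posts.


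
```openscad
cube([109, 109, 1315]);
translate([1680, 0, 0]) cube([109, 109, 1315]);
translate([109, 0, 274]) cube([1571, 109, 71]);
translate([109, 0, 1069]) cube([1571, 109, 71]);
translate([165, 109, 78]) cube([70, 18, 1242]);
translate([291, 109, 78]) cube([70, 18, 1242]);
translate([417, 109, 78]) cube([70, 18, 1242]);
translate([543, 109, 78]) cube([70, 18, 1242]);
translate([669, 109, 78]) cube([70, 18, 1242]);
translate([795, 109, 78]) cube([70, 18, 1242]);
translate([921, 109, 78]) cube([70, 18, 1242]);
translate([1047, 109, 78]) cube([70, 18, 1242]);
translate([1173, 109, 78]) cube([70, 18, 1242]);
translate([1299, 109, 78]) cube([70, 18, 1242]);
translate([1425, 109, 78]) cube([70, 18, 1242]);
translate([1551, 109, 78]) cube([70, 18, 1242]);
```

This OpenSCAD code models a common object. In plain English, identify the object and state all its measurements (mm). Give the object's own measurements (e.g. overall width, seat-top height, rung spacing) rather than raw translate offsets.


A fence section. Two 109×109 mm posts, 1315 mm tall, stand on the floor with a clear span of 1571 mm between their inner faces. Two horizontal rails of 109×71 mm section span the gap between the posts with their undersides at z = 274 mm and z = 1069 mm, flush with the posts' −y face. 12 pickets, each 70 mm wide, 18 mm thick and 1242 mm tall, are fixed to the +y face of the rails with their bottoms at z = 78 mm, spaced across the span with a 56 mm gap after the −x post and between neighbouring pickets, with 59 mm left before the +x post.


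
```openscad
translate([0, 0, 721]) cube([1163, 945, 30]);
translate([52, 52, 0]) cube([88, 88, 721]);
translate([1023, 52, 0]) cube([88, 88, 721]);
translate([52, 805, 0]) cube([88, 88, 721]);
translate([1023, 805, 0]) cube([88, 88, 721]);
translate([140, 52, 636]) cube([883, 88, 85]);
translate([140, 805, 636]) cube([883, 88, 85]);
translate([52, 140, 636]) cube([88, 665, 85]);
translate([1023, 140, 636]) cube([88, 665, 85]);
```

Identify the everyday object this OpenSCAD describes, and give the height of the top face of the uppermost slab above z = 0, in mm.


A table. The table height is 751 mm.

A 1163×945×30 slab sits at z = 721 on four 88 mm square posts — a table. The top surface is at 721 + 30 = 751 mm.


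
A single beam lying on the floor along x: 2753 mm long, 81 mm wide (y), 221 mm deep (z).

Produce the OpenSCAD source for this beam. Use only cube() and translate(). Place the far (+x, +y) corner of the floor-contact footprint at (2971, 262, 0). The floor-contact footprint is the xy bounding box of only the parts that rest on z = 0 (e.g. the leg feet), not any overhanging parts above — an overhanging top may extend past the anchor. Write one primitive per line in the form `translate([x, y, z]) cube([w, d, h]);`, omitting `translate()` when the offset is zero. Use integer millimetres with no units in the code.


translate([218, 181, 0]) cube([2753, 81, 221]);


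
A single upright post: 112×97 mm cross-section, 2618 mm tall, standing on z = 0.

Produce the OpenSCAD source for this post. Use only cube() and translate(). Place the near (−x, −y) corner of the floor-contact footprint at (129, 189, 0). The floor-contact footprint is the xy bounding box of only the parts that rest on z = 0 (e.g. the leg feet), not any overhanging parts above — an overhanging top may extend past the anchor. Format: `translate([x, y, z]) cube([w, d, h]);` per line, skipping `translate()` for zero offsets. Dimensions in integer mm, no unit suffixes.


translate([129, 189, 0]) cube([112, 97, 2618]);


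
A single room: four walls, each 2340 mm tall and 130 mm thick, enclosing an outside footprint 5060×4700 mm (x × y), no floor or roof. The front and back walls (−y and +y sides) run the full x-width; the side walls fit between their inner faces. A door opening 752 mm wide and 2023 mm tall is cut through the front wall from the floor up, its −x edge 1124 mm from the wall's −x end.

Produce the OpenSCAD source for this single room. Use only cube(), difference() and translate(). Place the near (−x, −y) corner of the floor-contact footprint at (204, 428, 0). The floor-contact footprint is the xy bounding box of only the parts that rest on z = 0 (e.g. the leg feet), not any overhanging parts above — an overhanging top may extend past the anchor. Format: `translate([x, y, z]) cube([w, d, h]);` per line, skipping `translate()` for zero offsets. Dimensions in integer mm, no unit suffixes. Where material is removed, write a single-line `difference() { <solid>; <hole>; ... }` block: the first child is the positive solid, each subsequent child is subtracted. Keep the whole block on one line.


difference() { translate([204, 428, 0]) cube([5060, 130, 2340]); translate([1328, 428, 0]) cube([752, 130, 2023]); }
translate([204, 4998, 0]) cube([5060, 130, 2340]);
translate([204, 558, 0]) cube([130, 4440, 2340]);
translate([5134, 558, 0]) cube([130, 4440, 2340]);


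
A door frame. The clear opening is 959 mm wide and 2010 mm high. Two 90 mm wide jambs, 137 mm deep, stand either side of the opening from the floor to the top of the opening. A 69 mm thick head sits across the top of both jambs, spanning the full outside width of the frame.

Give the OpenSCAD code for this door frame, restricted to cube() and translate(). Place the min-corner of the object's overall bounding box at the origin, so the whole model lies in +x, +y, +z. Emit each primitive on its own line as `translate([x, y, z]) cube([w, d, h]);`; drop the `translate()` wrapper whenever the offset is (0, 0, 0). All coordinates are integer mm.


cube([90, 137, 2010]);
translate([1049, 0, 0]) cube([90, 137, 2010]);
translate([0, 0, 2010]) cube([1139, 137, 69]);


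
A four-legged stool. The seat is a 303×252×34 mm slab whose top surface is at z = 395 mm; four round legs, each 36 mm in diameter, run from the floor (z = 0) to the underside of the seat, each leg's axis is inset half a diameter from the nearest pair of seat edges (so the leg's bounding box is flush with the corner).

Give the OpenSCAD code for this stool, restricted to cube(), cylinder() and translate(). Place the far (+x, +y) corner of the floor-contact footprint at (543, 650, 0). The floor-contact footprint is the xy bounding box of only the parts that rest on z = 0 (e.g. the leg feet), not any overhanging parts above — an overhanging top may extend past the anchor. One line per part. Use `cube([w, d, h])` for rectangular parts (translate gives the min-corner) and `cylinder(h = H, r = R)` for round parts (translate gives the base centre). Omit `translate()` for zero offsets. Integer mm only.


// leg_h = 395 - 34 = 361
translate([240, 398, 361]) cube([303, 252, 34]);
translate([258, 416, 0]) cylinder(h = 361, r = 18);
translate([525, 416, 0]) cylinder(h = 361, r = 18);
translate([258, 632, 0]) cylinder(h = 361, r = 18);
translate([525, 632, 0]) cylinder(h = 361, r = 18);


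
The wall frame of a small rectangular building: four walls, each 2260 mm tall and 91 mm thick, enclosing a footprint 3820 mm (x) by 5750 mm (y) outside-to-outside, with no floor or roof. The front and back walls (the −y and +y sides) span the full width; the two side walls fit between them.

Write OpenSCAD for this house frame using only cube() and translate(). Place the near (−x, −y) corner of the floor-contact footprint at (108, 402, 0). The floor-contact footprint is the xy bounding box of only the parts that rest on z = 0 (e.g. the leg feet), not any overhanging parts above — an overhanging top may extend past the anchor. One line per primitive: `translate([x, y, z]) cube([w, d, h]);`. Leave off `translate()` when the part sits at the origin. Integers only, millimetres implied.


translate([108, 402, 0]) cube([3820, 91, 2260]);
translate([108, 6061, 0]) cube([3820, 91, 2260]);
translate([108, 493, 0]) cube([91, 5568, 2260]);
translate([3837, 493, 0]) cube([91, 5568, 2260]);


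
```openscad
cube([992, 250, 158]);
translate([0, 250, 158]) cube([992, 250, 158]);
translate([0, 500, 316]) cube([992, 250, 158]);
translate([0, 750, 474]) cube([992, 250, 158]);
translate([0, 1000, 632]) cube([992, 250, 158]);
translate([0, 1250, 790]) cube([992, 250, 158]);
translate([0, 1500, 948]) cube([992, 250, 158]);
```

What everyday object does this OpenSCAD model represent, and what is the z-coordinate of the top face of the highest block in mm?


A staircase. The total rise is 1106 mm.

7 identical blocks, each offset up and back from the previous — a staircase. Each step is 158 mm tall and there are 7 of them, so the total rise is 7 × 158 = 1106 mm.


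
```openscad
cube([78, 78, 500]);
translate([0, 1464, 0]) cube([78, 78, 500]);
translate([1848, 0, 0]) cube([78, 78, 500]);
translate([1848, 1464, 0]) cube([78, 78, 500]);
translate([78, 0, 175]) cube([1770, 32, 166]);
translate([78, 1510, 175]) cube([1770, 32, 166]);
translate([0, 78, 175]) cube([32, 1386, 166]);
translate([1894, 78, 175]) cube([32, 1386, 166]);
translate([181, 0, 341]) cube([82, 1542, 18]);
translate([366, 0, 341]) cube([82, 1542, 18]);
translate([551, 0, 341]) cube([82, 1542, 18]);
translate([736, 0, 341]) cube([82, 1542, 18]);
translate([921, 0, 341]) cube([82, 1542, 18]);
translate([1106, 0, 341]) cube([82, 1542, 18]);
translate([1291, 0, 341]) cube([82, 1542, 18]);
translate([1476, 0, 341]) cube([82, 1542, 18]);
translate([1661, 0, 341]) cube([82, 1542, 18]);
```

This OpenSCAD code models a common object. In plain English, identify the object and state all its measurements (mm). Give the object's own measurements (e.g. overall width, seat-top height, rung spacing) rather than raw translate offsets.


A bed frame 1926 mm long (x) by 1542 mm wide (y). Four 78×78 mm corner posts, 500 mm tall, at the corners of the footprint. Four rails of 32 mm thickness and 166 mm height run between adjacent posts with their undersides at z = 175 mm, their outer faces flush with the outside of the frame (the two x-running rails run between the posts' inner faces; the two y-running rails run between the posts' inner faces). 9 slats, each 82 mm wide (x) and 18 mm thick, lie across the top of the two x-running rails, running the full 1542 mm width of the frame in y; along x they sit between the end posts with a 103 mm gap after the −x posts and between neighbouring slats, leaving 105 mm before the +x posts.


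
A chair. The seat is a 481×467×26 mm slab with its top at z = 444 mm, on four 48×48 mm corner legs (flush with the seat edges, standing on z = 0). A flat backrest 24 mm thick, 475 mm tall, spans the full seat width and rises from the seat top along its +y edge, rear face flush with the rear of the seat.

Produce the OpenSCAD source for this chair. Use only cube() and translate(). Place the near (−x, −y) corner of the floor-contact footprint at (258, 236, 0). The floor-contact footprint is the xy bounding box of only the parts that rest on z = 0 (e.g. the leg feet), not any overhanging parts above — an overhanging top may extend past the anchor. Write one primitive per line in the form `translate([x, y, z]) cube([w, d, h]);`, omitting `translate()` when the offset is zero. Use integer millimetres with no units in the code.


translate([258, 236, 418]) cube([481, 467, 26]);
translate([258, 236, 0]) cube([48, 48, 418]);
translate([691, 236, 0]) cube([48, 48, 418]);
translate([258, 655, 0]) cube([48, 48, 418]);
translate([691, 655, 0]) cube([48, 48, 418]);
translate([258, 679, 444]) cube([481, 24, 475]);


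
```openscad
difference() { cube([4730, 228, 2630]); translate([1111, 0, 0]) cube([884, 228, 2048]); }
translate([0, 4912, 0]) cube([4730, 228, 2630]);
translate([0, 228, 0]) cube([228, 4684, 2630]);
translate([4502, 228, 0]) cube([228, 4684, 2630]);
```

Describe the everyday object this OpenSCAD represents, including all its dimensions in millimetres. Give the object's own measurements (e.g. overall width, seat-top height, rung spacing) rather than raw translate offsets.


A single room: four walls, each 2630 mm tall and 228 mm thick, enclosing an outside footprint 4730×5140 mm (x × y), no floor or roof. The front and back walls (−y and +y sides) run the full x-width; the side walls fit between their inner faces. A door opening 884 mm wide and 2048 mm tall is cut through the front wall from the floor up, its −x edge 1111 mm from the wall's −x end.


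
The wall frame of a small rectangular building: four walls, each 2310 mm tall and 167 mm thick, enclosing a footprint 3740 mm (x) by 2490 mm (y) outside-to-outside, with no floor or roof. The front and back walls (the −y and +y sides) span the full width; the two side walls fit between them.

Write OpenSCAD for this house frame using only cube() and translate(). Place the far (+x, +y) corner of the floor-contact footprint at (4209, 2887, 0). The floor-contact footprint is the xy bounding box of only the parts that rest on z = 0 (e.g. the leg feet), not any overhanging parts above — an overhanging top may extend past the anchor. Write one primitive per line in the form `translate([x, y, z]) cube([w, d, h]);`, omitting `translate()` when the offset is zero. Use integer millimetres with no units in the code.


translate([469, 397, 0]) cube([3740, 167, 2310]);
translate([469, 2720, 0]) cube([3740, 167, 2310]);
translate([469, 564, 0]) cube([167, 2156, 2310]);
translate([4042, 564, 0]) cube([167, 2156, 2310]);


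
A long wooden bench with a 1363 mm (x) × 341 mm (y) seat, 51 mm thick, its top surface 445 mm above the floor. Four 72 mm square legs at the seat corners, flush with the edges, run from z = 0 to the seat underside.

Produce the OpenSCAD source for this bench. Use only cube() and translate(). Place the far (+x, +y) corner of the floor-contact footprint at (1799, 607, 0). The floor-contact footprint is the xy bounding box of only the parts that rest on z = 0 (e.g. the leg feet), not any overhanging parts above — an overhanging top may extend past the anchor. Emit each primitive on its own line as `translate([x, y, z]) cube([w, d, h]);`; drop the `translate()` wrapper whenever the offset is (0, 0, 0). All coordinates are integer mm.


translate([436, 266, 394]) cube([1363, 341, 51]);
translate([436, 266, 0]) cube([72, 72, 394]);
translate([436, 535, 0]) cube([72, 72, 394]);
translate([1727, 266, 0]) cube([72, 72, 394]);
translate([1727, 535, 0]) cube([72, 72, 394]);


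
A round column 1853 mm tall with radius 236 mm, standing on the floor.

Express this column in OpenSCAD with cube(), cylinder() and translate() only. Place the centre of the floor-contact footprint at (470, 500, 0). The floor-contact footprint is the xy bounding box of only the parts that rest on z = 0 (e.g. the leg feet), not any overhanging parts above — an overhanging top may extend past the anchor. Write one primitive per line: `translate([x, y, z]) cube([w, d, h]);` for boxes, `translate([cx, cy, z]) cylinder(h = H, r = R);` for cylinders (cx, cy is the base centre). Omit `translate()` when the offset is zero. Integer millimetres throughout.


translate([470, 500, 0]) cylinder(h = 1853, r = 236);


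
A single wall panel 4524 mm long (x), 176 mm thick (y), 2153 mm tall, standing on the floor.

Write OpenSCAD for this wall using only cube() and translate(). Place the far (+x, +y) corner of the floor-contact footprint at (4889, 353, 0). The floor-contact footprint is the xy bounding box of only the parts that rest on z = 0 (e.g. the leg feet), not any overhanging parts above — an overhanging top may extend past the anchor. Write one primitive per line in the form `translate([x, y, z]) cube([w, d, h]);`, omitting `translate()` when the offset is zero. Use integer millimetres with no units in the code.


translate([365, 177, 0]) cube([4524, 176, 2153]);


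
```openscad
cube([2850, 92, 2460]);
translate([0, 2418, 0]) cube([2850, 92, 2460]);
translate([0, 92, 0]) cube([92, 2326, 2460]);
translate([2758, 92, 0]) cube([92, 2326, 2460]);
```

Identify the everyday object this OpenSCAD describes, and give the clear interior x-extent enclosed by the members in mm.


A house (or room) frame. The interior width is 2666 mm.

Four 2460 mm walls enclosing a rectangle with no floor or roof — a room or house frame. Outside width is 2850 mm and wall thickness is 92 mm, so the interior width is 2850 − 2 × 92 = 2666 mm.


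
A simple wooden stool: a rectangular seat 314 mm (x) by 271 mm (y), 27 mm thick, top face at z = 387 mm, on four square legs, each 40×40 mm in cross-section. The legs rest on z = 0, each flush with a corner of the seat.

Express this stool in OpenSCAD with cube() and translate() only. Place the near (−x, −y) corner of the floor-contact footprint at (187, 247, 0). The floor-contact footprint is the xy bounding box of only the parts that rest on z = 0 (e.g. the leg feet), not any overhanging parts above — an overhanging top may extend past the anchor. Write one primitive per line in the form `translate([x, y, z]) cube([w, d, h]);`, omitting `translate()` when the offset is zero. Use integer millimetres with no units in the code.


translate([187, 247, 360]) cube([314, 271, 27]);
translate([187, 247, 0]) cube([40, 40, 360]);
translate([461, 247, 0]) cube([40, 40, 360]);
translate([187, 478, 0]) cube([40, 40, 360]);
translate([461, 478, 0]) cube([40, 40, 360]);


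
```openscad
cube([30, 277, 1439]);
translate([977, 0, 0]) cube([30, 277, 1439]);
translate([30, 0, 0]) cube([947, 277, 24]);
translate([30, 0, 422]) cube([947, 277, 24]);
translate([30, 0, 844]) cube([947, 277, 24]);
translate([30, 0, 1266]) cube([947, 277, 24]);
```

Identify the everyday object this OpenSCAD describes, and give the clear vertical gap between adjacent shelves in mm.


A bookshelf. The clear shelf gap is 398 mm.

Two tall side panels with 4 horizontal boards between them — a bookshelf. The first two shelf undersides are at z = 0 and z = 422; with shelf thickness 24, the clear gap is 422 − 0 − 24 = 398 mm.


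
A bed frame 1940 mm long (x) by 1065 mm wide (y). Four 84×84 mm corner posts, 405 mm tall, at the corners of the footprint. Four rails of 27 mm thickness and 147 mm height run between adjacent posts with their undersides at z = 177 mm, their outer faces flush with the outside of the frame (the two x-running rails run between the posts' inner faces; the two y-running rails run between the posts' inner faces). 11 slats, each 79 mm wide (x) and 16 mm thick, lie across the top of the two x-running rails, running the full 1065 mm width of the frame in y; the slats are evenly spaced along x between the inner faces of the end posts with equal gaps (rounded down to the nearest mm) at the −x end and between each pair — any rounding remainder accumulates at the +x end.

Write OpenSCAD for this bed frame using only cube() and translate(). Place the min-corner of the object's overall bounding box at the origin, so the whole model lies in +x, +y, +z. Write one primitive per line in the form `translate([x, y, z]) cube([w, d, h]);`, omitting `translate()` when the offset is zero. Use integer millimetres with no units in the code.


cube([84, 84, 405]);
translate([0, 981, 0]) cube([84, 84, 405]);
translate([1856, 0, 0]) cube([84, 84, 405]);
translate([1856, 981, 0]) cube([84, 84, 405]);
translate([84, 0, 177]) cube([1772, 27, 147]);
translate([84, 1038, 177]) cube([1772, 27, 147]);
translate([0, 84, 177]) cube([27, 897, 147]);
translate([1913, 84, 177]) cube([27, 897, 147]);
translate([159, 0, 324]) cube([79, 1065, 16]);
translate([313, 0, 324]) cube([79, 1065, 16]);
translate([467, 0, 324]) cube([79, 1065, 16]);
translate([621, 0, 324]) cube([79, 1065, 16]);
translate([775, 0, 324]) cube([79, 1065, 16]);
translate([929, 0, 324]) cube([79, 1065, 16]);
translate([1083, 0, 324]) cube([79, 1065, 16]);
translate([1237, 0, 324]) cube([79, 1065, 16]);
translate([1391, 0, 324]) cube([79, 1065, 16]);
translate([1545, 0, 324]) cube([79, 1065, 16]);
translate([1699, 0, 324]) cube([79, 1065, 16]);
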